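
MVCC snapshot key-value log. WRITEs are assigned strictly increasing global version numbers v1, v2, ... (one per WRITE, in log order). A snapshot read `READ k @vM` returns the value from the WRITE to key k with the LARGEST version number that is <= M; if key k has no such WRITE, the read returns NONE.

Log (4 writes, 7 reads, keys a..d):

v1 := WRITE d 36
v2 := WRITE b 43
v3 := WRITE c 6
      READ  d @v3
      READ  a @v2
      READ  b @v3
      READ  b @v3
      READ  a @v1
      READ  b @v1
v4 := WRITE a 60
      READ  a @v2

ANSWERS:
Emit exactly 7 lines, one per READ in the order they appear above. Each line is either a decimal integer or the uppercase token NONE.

Answer: 36
NONE
43
43
NONE
NONE
NONE

Derivation:
v1: WRITE d=36  (d history now [(1, 36)])
v2: WRITE b=43  (b history now [(2, 43)])
v3: WRITE c=6  (c history now [(3, 6)])
READ d @v3: history=[(1, 36)] -> pick v1 -> 36
READ a @v2: history=[] -> no version <= 2 -> NONE
READ b @v3: history=[(2, 43)] -> pick v2 -> 43
READ b @v3: history=[(2, 43)] -> pick v2 -> 43
READ a @v1: history=[] -> no version <= 1 -> NONE
READ b @v1: history=[(2, 43)] -> no version <= 1 -> NONE
v4: WRITE a=60  (a history now [(4, 60)])
READ a @v2: history=[(4, 60)] -> no version <= 2 -> NONE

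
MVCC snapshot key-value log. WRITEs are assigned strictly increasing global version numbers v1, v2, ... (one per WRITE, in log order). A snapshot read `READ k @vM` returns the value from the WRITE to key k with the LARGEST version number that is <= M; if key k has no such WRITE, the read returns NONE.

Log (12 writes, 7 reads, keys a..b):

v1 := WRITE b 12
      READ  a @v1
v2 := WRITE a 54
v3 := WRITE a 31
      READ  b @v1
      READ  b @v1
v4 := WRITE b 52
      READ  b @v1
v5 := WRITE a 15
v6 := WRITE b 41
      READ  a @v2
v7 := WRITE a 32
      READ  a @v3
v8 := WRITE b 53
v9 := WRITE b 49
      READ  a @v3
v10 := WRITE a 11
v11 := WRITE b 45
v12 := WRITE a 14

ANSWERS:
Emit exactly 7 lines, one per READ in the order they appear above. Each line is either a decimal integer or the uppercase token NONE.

v1: WRITE b=12  (b history now [(1, 12)])
READ a @v1: history=[] -> no version <= 1 -> NONE
v2: WRITE a=54  (a history now [(2, 54)])
v3: WRITE a=31  (a history now [(2, 54), (3, 31)])
READ b @v1: history=[(1, 12)] -> pick v1 -> 12
READ b @v1: history=[(1, 12)] -> pick v1 -> 12
v4: WRITE b=52  (b history now [(1, 12), (4, 52)])
READ b @v1: history=[(1, 12), (4, 52)] -> pick v1 -> 12
v5: WRITE a=15  (a history now [(2, 54), (3, 31), (5, 15)])
v6: WRITE b=41  (b history now [(1, 12), (4, 52), (6, 41)])
READ a @v2: history=[(2, 54), (3, 31), (5, 15)] -> pick v2 -> 54
v7: WRITE a=32  (a history now [(2, 54), (3, 31), (5, 15), (7, 32)])
READ a @v3: history=[(2, 54), (3, 31), (5, 15), (7, 32)] -> pick v3 -> 31
v8: WRITE b=53  (b history now [(1, 12), (4, 52), (6, 41), (8, 53)])
v9: WRITE b=49  (b history now [(1, 12), (4, 52), (6, 41), (8, 53), (9, 49)])
READ a @v3: history=[(2, 54), (3, 31), (5, 15), (7, 32)] -> pick v3 -> 31
v10: WRITE a=11  (a history now [(2, 54), (3, 31), (5, 15), (7, 32), (10, 11)])
v11: WRITE b=45  (b history now [(1, 12), (4, 52), (6, 41), (8, 53), (9, 49), (11, 45)])
v12: WRITE a=14  (a history now [(2, 54), (3, 31), (5, 15), (7, 32), (10, 11), (12, 14)])

Answer: NONE
12
12
12
54
31
31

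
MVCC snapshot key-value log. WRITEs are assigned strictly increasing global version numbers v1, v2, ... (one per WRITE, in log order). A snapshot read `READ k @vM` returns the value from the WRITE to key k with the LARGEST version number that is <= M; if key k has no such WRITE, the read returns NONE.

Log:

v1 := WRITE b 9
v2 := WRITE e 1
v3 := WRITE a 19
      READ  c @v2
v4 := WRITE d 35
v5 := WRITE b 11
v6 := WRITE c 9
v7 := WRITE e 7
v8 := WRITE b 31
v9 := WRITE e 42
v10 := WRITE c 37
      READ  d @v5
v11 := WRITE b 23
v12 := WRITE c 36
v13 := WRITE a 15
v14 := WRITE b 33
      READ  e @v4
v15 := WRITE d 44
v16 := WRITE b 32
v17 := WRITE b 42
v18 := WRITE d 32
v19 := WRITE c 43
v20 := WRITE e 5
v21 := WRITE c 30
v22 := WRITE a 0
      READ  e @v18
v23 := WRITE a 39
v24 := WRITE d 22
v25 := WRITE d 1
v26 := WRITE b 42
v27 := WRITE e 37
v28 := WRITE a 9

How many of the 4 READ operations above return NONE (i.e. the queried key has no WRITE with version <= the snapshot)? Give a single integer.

Answer: 1

Derivation:
v1: WRITE b=9  (b history now [(1, 9)])
v2: WRITE e=1  (e history now [(2, 1)])
v3: WRITE a=19  (a history now [(3, 19)])
READ c @v2: history=[] -> no version <= 2 -> NONE
v4: WRITE d=35  (d history now [(4, 35)])
v5: WRITE b=11  (b history now [(1, 9), (5, 11)])
v6: WRITE c=9  (c history now [(6, 9)])
v7: WRITE e=7  (e history now [(2, 1), (7, 7)])
v8: WRITE b=31  (b history now [(1, 9), (5, 11), (8, 31)])
v9: WRITE e=42  (e history now [(2, 1), (7, 7), (9, 42)])
v10: WRITE c=37  (c history now [(6, 9), (10, 37)])
READ d @v5: history=[(4, 35)] -> pick v4 -> 35
v11: WRITE b=23  (b history now [(1, 9), (5, 11), (8, 31), (11, 23)])
v12: WRITE c=36  (c history now [(6, 9), (10, 37), (12, 36)])
v13: WRITE a=15  (a history now [(3, 19), (13, 15)])
v14: WRITE b=33  (b history now [(1, 9), (5, 11), (8, 31), (11, 23), (14, 33)])
READ e @v4: history=[(2, 1), (7, 7), (9, 42)] -> pick v2 -> 1
v15: WRITE d=44  (d history now [(4, 35), (15, 44)])
v16: WRITE b=32  (b history now [(1, 9), (5, 11), (8, 31), (11, 23), (14, 33), (16, 32)])
v17: WRITE b=42  (b history now [(1, 9), (5, 11), (8, 31), (11, 23), (14, 33), (16, 32), (17, 42)])
v18: WRITE d=32  (d history now [(4, 35), (15, 44), (18, 32)])
v19: WRITE c=43  (c history now [(6, 9), (10, 37), (12, 36), (19, 43)])
v20: WRITE e=5  (e history now [(2, 1), (7, 7), (9, 42), (20, 5)])
v21: WRITE c=30  (c history now [(6, 9), (10, 37), (12, 36), (19, 43), (21, 30)])
v22: WRITE a=0  (a history now [(3, 19), (13, 15), (22, 0)])
READ e @v18: history=[(2, 1), (7, 7), (9, 42), (20, 5)] -> pick v9 -> 42
v23: WRITE a=39  (a history now [(3, 19), (13, 15), (22, 0), (23, 39)])
v24: WRITE d=22  (d history now [(4, 35), (15, 44), (18, 32), (24, 22)])
v25: WRITE d=1  (d history now [(4, 35), (15, 44), (18, 32), (24, 22), (25, 1)])
v26: WRITE b=42  (b history now [(1, 9), (5, 11), (8, 31), (11, 23), (14, 33), (16, 32), (17, 42), (26, 42)])
v27: WRITE e=37  (e history now [(2, 1), (7, 7), (9, 42), (20, 5), (27, 37)])
v28: WRITE a=9  (a history now [(3, 19), (13, 15), (22, 0), (23, 39), (28, 9)])
Read results in order: ['NONE', '35', '1', '42']
NONE count = 1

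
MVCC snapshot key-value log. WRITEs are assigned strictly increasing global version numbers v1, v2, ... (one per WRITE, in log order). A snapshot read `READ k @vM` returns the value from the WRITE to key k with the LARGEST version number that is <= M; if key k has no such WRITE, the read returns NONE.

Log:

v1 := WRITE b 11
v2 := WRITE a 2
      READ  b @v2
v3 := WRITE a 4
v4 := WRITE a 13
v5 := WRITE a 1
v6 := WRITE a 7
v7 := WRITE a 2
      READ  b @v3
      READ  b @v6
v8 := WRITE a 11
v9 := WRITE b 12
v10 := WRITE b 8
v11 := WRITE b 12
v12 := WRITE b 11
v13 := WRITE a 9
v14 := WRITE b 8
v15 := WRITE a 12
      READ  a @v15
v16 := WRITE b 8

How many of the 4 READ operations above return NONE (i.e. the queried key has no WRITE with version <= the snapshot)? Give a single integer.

v1: WRITE b=11  (b history now [(1, 11)])
v2: WRITE a=2  (a history now [(2, 2)])
READ b @v2: history=[(1, 11)] -> pick v1 -> 11
v3: WRITE a=4  (a history now [(2, 2), (3, 4)])
v4: WRITE a=13  (a history now [(2, 2), (3, 4), (4, 13)])
v5: WRITE a=1  (a history now [(2, 2), (3, 4), (4, 13), (5, 1)])
v6: WRITE a=7  (a history now [(2, 2), (3, 4), (4, 13), (5, 1), (6, 7)])
v7: WRITE a=2  (a history now [(2, 2), (3, 4), (4, 13), (5, 1), (6, 7), (7, 2)])
READ b @v3: history=[(1, 11)] -> pick v1 -> 11
READ b @v6: history=[(1, 11)] -> pick v1 -> 11
v8: WRITE a=11  (a history now [(2, 2), (3, 4), (4, 13), (5, 1), (6, 7), (7, 2), (8, 11)])
v9: WRITE b=12  (b history now [(1, 11), (9, 12)])
v10: WRITE b=8  (b history now [(1, 11), (9, 12), (10, 8)])
v11: WRITE b=12  (b history now [(1, 11), (9, 12), (10, 8), (11, 12)])
v12: WRITE b=11  (b history now [(1, 11), (9, 12), (10, 8), (11, 12), (12, 11)])
v13: WRITE a=9  (a history now [(2, 2), (3, 4), (4, 13), (5, 1), (6, 7), (7, 2), (8, 11), (13, 9)])
v14: WRITE b=8  (b history now [(1, 11), (9, 12), (10, 8), (11, 12), (12, 11), (14, 8)])
v15: WRITE a=12  (a history now [(2, 2), (3, 4), (4, 13), (5, 1), (6, 7), (7, 2), (8, 11), (13, 9), (15, 12)])
READ a @v15: history=[(2, 2), (3, 4), (4, 13), (5, 1), (6, 7), (7, 2), (8, 11), (13, 9), (15, 12)] -> pick v15 -> 12
v16: WRITE b=8  (b history now [(1, 11), (9, 12), (10, 8), (11, 12), (12, 11), (14, 8), (16, 8)])
Read results in order: ['11', '11', '11', '12']
NONE count = 0

Answer: 0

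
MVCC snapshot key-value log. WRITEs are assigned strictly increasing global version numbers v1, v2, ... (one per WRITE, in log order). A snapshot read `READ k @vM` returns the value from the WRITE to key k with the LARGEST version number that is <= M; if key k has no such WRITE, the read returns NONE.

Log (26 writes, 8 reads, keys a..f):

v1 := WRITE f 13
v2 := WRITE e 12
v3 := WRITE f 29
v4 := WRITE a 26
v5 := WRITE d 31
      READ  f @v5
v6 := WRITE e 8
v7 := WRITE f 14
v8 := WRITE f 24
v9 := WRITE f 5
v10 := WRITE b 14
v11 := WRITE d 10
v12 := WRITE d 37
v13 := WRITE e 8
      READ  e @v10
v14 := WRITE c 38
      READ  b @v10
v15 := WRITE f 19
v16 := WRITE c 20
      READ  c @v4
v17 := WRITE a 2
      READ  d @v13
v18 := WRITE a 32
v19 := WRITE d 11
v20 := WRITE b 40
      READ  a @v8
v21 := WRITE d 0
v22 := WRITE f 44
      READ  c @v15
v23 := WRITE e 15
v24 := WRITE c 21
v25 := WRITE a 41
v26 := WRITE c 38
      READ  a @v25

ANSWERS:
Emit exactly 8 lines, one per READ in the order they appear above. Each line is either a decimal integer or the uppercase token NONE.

v1: WRITE f=13  (f history now [(1, 13)])
v2: WRITE e=12  (e history now [(2, 12)])
v3: WRITE f=29  (f history now [(1, 13), (3, 29)])
v4: WRITE a=26  (a history now [(4, 26)])
v5: WRITE d=31  (d history now [(5, 31)])
READ f @v5: history=[(1, 13), (3, 29)] -> pick v3 -> 29
v6: WRITE e=8  (e history now [(2, 12), (6, 8)])
v7: WRITE f=14  (f history now [(1, 13), (3, 29), (7, 14)])
v8: WRITE f=24  (f history now [(1, 13), (3, 29), (7, 14), (8, 24)])
v9: WRITE f=5  (f history now [(1, 13), (3, 29), (7, 14), (8, 24), (9, 5)])
v10: WRITE b=14  (b history now [(10, 14)])
v11: WRITE d=10  (d history now [(5, 31), (11, 10)])
v12: WRITE d=37  (d history now [(5, 31), (11, 10), (12, 37)])
v13: WRITE e=8  (e history now [(2, 12), (6, 8), (13, 8)])
READ e @v10: history=[(2, 12), (6, 8), (13, 8)] -> pick v6 -> 8
v14: WRITE c=38  (c history now [(14, 38)])
READ b @v10: history=[(10, 14)] -> pick v10 -> 14
v15: WRITE f=19  (f history now [(1, 13), (3, 29), (7, 14), (8, 24), (9, 5), (15, 19)])
v16: WRITE c=20  (c history now [(14, 38), (16, 20)])
READ c @v4: history=[(14, 38), (16, 20)] -> no version <= 4 -> NONE
v17: WRITE a=2  (a history now [(4, 26), (17, 2)])
READ d @v13: history=[(5, 31), (11, 10), (12, 37)] -> pick v12 -> 37
v18: WRITE a=32  (a history now [(4, 26), (17, 2), (18, 32)])
v19: WRITE d=11  (d history now [(5, 31), (11, 10), (12, 37), (19, 11)])
v20: WRITE b=40  (b history now [(10, 14), (20, 40)])
READ a @v8: history=[(4, 26), (17, 2), (18, 32)] -> pick v4 -> 26
v21: WRITE d=0  (d history now [(5, 31), (11, 10), (12, 37), (19, 11), (21, 0)])
v22: WRITE f=44  (f history now [(1, 13), (3, 29), (7, 14), (8, 24), (9, 5), (15, 19), (22, 44)])
READ c @v15: history=[(14, 38), (16, 20)] -> pick v14 -> 38
v23: WRITE e=15  (e history now [(2, 12), (6, 8), (13, 8), (23, 15)])
v24: WRITE c=21  (c history now [(14, 38), (16, 20), (24, 21)])
v25: WRITE a=41  (a history now [(4, 26), (17, 2), (18, 32), (25, 41)])
v26: WRITE c=38  (c history now [(14, 38), (16, 20), (24, 21), (26, 38)])
READ a @v25: history=[(4, 26), (17, 2), (18, 32), (25, 41)] -> pick v25 -> 41

Answer: 29
8
14
NONE
37
26
38
41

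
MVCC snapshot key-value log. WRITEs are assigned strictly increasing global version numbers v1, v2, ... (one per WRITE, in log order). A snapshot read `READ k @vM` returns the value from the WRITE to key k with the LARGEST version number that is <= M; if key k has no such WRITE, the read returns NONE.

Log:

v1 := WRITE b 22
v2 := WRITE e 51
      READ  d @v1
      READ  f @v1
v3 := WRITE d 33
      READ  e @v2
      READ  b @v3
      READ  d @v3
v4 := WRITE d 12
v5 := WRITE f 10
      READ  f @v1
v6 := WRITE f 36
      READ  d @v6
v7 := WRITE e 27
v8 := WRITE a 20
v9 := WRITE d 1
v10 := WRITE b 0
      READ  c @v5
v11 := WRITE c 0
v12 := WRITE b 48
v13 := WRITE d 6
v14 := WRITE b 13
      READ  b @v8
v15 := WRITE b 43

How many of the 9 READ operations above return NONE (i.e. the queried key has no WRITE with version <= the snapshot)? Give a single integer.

v1: WRITE b=22  (b history now [(1, 22)])
v2: WRITE e=51  (e history now [(2, 51)])
READ d @v1: history=[] -> no version <= 1 -> NONE
READ f @v1: history=[] -> no version <= 1 -> NONE
v3: WRITE d=33  (d history now [(3, 33)])
READ e @v2: history=[(2, 51)] -> pick v2 -> 51
READ b @v3: history=[(1, 22)] -> pick v1 -> 22
READ d @v3: history=[(3, 33)] -> pick v3 -> 33
v4: WRITE d=12  (d history now [(3, 33), (4, 12)])
v5: WRITE f=10  (f history now [(5, 10)])
READ f @v1: history=[(5, 10)] -> no version <= 1 -> NONE
v6: WRITE f=36  (f history now [(5, 10), (6, 36)])
READ d @v6: history=[(3, 33), (4, 12)] -> pick v4 -> 12
v7: WRITE e=27  (e history now [(2, 51), (7, 27)])
v8: WRITE a=20  (a history now [(8, 20)])
v9: WRITE d=1  (d history now [(3, 33), (4, 12), (9, 1)])
v10: WRITE b=0  (b history now [(1, 22), (10, 0)])
READ c @v5: history=[] -> no version <= 5 -> NONE
v11: WRITE c=0  (c history now [(11, 0)])
v12: WRITE b=48  (b history now [(1, 22), (10, 0), (12, 48)])
v13: WRITE d=6  (d history now [(3, 33), (4, 12), (9, 1), (13, 6)])
v14: WRITE b=13  (b history now [(1, 22), (10, 0), (12, 48), (14, 13)])
READ b @v8: history=[(1, 22), (10, 0), (12, 48), (14, 13)] -> pick v1 -> 22
v15: WRITE b=43  (b history now [(1, 22), (10, 0), (12, 48), (14, 13), (15, 43)])
Read results in order: ['NONE', 'NONE', '51', '22', '33', 'NONE', '12', 'NONE', '22']
NONE count = 4

Answer: 4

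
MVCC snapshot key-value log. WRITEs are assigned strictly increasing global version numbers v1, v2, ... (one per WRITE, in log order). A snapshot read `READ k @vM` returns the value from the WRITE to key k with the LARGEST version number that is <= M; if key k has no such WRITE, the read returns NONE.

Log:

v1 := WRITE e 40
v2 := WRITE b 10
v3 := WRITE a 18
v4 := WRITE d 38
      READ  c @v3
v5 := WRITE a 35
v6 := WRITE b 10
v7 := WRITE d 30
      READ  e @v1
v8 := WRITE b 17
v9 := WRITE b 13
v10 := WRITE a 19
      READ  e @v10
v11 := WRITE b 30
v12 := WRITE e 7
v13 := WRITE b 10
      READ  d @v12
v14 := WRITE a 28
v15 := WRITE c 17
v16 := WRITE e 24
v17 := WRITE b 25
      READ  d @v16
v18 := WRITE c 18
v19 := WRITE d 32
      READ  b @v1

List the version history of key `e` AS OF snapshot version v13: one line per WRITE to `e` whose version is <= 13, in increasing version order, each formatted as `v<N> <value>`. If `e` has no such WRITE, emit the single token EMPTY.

Scan writes for key=e with version <= 13:
  v1 WRITE e 40 -> keep
  v2 WRITE b 10 -> skip
  v3 WRITE a 18 -> skip
  v4 WRITE d 38 -> skip
  v5 WRITE a 35 -> skip
  v6 WRITE b 10 -> skip
  v7 WRITE d 30 -> skip
  v8 WRITE b 17 -> skip
  v9 WRITE b 13 -> skip
  v10 WRITE a 19 -> skip
  v11 WRITE b 30 -> skip
  v12 WRITE e 7 -> keep
  v13 WRITE b 10 -> skip
  v14 WRITE a 28 -> skip
  v15 WRITE c 17 -> skip
  v16 WRITE e 24 -> drop (> snap)
  v17 WRITE b 25 -> skip
  v18 WRITE c 18 -> skip
  v19 WRITE d 32 -> skip
Collected: [(1, 40), (12, 7)]

Answer: v1 40
v12 7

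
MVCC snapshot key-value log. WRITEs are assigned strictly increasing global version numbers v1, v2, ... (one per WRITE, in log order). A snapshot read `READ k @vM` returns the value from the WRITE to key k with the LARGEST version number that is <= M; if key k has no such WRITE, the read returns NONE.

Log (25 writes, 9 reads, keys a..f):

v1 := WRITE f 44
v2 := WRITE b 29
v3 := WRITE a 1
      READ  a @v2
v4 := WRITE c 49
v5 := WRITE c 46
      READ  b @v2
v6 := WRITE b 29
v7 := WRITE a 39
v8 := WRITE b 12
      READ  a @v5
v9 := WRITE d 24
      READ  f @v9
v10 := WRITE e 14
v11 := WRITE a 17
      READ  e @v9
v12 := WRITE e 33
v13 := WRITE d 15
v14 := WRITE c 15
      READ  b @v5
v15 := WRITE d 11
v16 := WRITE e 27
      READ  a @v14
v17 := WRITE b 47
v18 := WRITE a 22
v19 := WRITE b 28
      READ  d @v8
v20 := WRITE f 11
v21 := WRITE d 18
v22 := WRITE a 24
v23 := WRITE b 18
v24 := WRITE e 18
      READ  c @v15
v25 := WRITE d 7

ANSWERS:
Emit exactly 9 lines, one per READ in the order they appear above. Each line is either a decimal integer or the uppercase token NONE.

Answer: NONE
29
1
44
NONE
29
17
NONE
15

Derivation:
v1: WRITE f=44  (f history now [(1, 44)])
v2: WRITE b=29  (b history now [(2, 29)])
v3: WRITE a=1  (a history now [(3, 1)])
READ a @v2: history=[(3, 1)] -> no version <= 2 -> NONE
v4: WRITE c=49  (c history now [(4, 49)])
v5: WRITE c=46  (c history now [(4, 49), (5, 46)])
READ b @v2: history=[(2, 29)] -> pick v2 -> 29
v6: WRITE b=29  (b history now [(2, 29), (6, 29)])
v7: WRITE a=39  (a history now [(3, 1), (7, 39)])
v8: WRITE b=12  (b history now [(2, 29), (6, 29), (8, 12)])
READ a @v5: history=[(3, 1), (7, 39)] -> pick v3 -> 1
v9: WRITE d=24  (d history now [(9, 24)])
READ f @v9: history=[(1, 44)] -> pick v1 -> 44
v10: WRITE e=14  (e history now [(10, 14)])
v11: WRITE a=17  (a history now [(3, 1), (7, 39), (11, 17)])
READ e @v9: history=[(10, 14)] -> no version <= 9 -> NONE
v12: WRITE e=33  (e history now [(10, 14), (12, 33)])
v13: WRITE d=15  (d history now [(9, 24), (13, 15)])
v14: WRITE c=15  (c history now [(4, 49), (5, 46), (14, 15)])
READ b @v5: history=[(2, 29), (6, 29), (8, 12)] -> pick v2 -> 29
v15: WRITE d=11  (d history now [(9, 24), (13, 15), (15, 11)])
v16: WRITE e=27  (e history now [(10, 14), (12, 33), (16, 27)])
READ a @v14: history=[(3, 1), (7, 39), (11, 17)] -> pick v11 -> 17
v17: WRITE b=47  (b history now [(2, 29), (6, 29), (8, 12), (17, 47)])
v18: WRITE a=22  (a history now [(3, 1), (7, 39), (11, 17), (18, 22)])
v19: WRITE b=28  (b history now [(2, 29), (6, 29), (8, 12), (17, 47), (19, 28)])
READ d @v8: history=[(9, 24), (13, 15), (15, 11)] -> no version <= 8 -> NONE
v20: WRITE f=11  (f history now [(1, 44), (20, 11)])
v21: WRITE d=18  (d history now [(9, 24), (13, 15), (15, 11), (21, 18)])
v22: WRITE a=24  (a history now [(3, 1), (7, 39), (11, 17), (18, 22), (22, 24)])
v23: WRITE b=18  (b history now [(2, 29), (6, 29), (8, 12), (17, 47), (19, 28), (23, 18)])
v24: WRITE e=18  (e history now [(10, 14), (12, 33), (16, 27), (24, 18)])
READ c @v15: history=[(4, 49), (5, 46), (14, 15)] -> pick v14 -> 15
v25: WRITE d=7  (d history now [(9, 24), (13, 15), (15, 11), (21, 18), (25, 7)])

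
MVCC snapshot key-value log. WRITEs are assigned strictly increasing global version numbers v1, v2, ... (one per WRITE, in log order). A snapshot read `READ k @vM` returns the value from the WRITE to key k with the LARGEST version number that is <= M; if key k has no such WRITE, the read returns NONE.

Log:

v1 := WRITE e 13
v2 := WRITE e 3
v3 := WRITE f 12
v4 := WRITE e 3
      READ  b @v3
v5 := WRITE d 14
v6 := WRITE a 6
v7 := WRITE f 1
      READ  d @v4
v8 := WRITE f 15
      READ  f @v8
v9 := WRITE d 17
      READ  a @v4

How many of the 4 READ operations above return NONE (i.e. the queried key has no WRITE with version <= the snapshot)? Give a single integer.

v1: WRITE e=13  (e history now [(1, 13)])
v2: WRITE e=3  (e history now [(1, 13), (2, 3)])
v3: WRITE f=12  (f history now [(3, 12)])
v4: WRITE e=3  (e history now [(1, 13), (2, 3), (4, 3)])
READ b @v3: history=[] -> no version <= 3 -> NONE
v5: WRITE d=14  (d history now [(5, 14)])
v6: WRITE a=6  (a history now [(6, 6)])
v7: WRITE f=1  (f history now [(3, 12), (7, 1)])
READ d @v4: history=[(5, 14)] -> no version <= 4 -> NONE
v8: WRITE f=15  (f history now [(3, 12), (7, 1), (8, 15)])
READ f @v8: history=[(3, 12), (7, 1), (8, 15)] -> pick v8 -> 15
v9: WRITE d=17  (d history now [(5, 14), (9, 17)])
READ a @v4: history=[(6, 6)] -> no version <= 4 -> NONE
Read results in order: ['NONE', 'NONE', '15', 'NONE']
NONE count = 3

Answer: 3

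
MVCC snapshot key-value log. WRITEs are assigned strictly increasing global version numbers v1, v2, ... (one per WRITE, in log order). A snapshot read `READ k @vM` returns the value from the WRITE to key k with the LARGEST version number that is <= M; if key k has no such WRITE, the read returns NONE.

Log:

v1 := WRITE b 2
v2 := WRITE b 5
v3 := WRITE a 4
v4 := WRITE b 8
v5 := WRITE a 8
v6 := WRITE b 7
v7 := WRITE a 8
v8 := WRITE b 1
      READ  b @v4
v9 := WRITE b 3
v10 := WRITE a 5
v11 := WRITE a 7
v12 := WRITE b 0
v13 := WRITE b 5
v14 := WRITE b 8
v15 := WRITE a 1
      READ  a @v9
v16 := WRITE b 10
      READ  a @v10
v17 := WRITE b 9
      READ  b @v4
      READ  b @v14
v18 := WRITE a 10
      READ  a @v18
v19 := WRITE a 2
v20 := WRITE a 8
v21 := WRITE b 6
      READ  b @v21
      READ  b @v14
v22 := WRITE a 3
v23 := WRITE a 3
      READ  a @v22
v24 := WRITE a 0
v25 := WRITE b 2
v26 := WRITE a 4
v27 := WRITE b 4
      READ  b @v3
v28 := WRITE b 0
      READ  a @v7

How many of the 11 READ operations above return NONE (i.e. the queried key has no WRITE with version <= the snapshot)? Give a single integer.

v1: WRITE b=2  (b history now [(1, 2)])
v2: WRITE b=5  (b history now [(1, 2), (2, 5)])
v3: WRITE a=4  (a history now [(3, 4)])
v4: WRITE b=8  (b history now [(1, 2), (2, 5), (4, 8)])
v5: WRITE a=8  (a history now [(3, 4), (5, 8)])
v6: WRITE b=7  (b history now [(1, 2), (2, 5), (4, 8), (6, 7)])
v7: WRITE a=8  (a history now [(3, 4), (5, 8), (7, 8)])
v8: WRITE b=1  (b history now [(1, 2), (2, 5), (4, 8), (6, 7), (8, 1)])
READ b @v4: history=[(1, 2), (2, 5), (4, 8), (6, 7), (8, 1)] -> pick v4 -> 8
v9: WRITE b=3  (b history now [(1, 2), (2, 5), (4, 8), (6, 7), (8, 1), (9, 3)])
v10: WRITE a=5  (a history now [(3, 4), (5, 8), (7, 8), (10, 5)])
v11: WRITE a=7  (a history now [(3, 4), (5, 8), (7, 8), (10, 5), (11, 7)])
v12: WRITE b=0  (b history now [(1, 2), (2, 5), (4, 8), (6, 7), (8, 1), (9, 3), (12, 0)])
v13: WRITE b=5  (b history now [(1, 2), (2, 5), (4, 8), (6, 7), (8, 1), (9, 3), (12, 0), (13, 5)])
v14: WRITE b=8  (b history now [(1, 2), (2, 5), (4, 8), (6, 7), (8, 1), (9, 3), (12, 0), (13, 5), (14, 8)])
v15: WRITE a=1  (a history now [(3, 4), (5, 8), (7, 8), (10, 5), (11, 7), (15, 1)])
READ a @v9: history=[(3, 4), (5, 8), (7, 8), (10, 5), (11, 7), (15, 1)] -> pick v7 -> 8
v16: WRITE b=10  (b history now [(1, 2), (2, 5), (4, 8), (6, 7), (8, 1), (9, 3), (12, 0), (13, 5), (14, 8), (16, 10)])
READ a @v10: history=[(3, 4), (5, 8), (7, 8), (10, 5), (11, 7), (15, 1)] -> pick v10 -> 5
v17: WRITE b=9  (b history now [(1, 2), (2, 5), (4, 8), (6, 7), (8, 1), (9, 3), (12, 0), (13, 5), (14, 8), (16, 10), (17, 9)])
READ b @v4: history=[(1, 2), (2, 5), (4, 8), (6, 7), (8, 1), (9, 3), (12, 0), (13, 5), (14, 8), (16, 10), (17, 9)] -> pick v4 -> 8
READ b @v14: history=[(1, 2), (2, 5), (4, 8), (6, 7), (8, 1), (9, 3), (12, 0), (13, 5), (14, 8), (16, 10), (17, 9)] -> pick v14 -> 8
v18: WRITE a=10  (a history now [(3, 4), (5, 8), (7, 8), (10, 5), (11, 7), (15, 1), (18, 10)])
READ a @v18: history=[(3, 4), (5, 8), (7, 8), (10, 5), (11, 7), (15, 1), (18, 10)] -> pick v18 -> 10
v19: WRITE a=2  (a history now [(3, 4), (5, 8), (7, 8), (10, 5), (11, 7), (15, 1), (18, 10), (19, 2)])
v20: WRITE a=8  (a history now [(3, 4), (5, 8), (7, 8), (10, 5), (11, 7), (15, 1), (18, 10), (19, 2), (20, 8)])
v21: WRITE b=6  (b history now [(1, 2), (2, 5), (4, 8), (6, 7), (8, 1), (9, 3), (12, 0), (13, 5), (14, 8), (16, 10), (17, 9), (21, 6)])
READ b @v21: history=[(1, 2), (2, 5), (4, 8), (6, 7), (8, 1), (9, 3), (12, 0), (13, 5), (14, 8), (16, 10), (17, 9), (21, 6)] -> pick v21 -> 6
READ b @v14: history=[(1, 2), (2, 5), (4, 8), (6, 7), (8, 1), (9, 3), (12, 0), (13, 5), (14, 8), (16, 10), (17, 9), (21, 6)] -> pick v14 -> 8
v22: WRITE a=3  (a history now [(3, 4), (5, 8), (7, 8), (10, 5), (11, 7), (15, 1), (18, 10), (19, 2), (20, 8), (22, 3)])
v23: WRITE a=3  (a history now [(3, 4), (5, 8), (7, 8), (10, 5), (11, 7), (15, 1), (18, 10), (19, 2), (20, 8), (22, 3), (23, 3)])
READ a @v22: history=[(3, 4), (5, 8), (7, 8), (10, 5), (11, 7), (15, 1), (18, 10), (19, 2), (20, 8), (22, 3), (23, 3)] -> pick v22 -> 3
v24: WRITE a=0  (a history now [(3, 4), (5, 8), (7, 8), (10, 5), (11, 7), (15, 1), (18, 10), (19, 2), (20, 8), (22, 3), (23, 3), (24, 0)])
v25: WRITE b=2  (b history now [(1, 2), (2, 5), (4, 8), (6, 7), (8, 1), (9, 3), (12, 0), (13, 5), (14, 8), (16, 10), (17, 9), (21, 6), (25, 2)])
v26: WRITE a=4  (a history now [(3, 4), (5, 8), (7, 8), (10, 5), (11, 7), (15, 1), (18, 10), (19, 2), (20, 8), (22, 3), (23, 3), (24, 0), (26, 4)])
v27: WRITE b=4  (b history now [(1, 2), (2, 5), (4, 8), (6, 7), (8, 1), (9, 3), (12, 0), (13, 5), (14, 8), (16, 10), (17, 9), (21, 6), (25, 2), (27, 4)])
READ b @v3: history=[(1, 2), (2, 5), (4, 8), (6, 7), (8, 1), (9, 3), (12, 0), (13, 5), (14, 8), (16, 10), (17, 9), (21, 6), (25, 2), (27, 4)] -> pick v2 -> 5
v28: WRITE b=0  (b history now [(1, 2), (2, 5), (4, 8), (6, 7), (8, 1), (9, 3), (12, 0), (13, 5), (14, 8), (16, 10), (17, 9), (21, 6), (25, 2), (27, 4), (28, 0)])
READ a @v7: history=[(3, 4), (5, 8), (7, 8), (10, 5), (11, 7), (15, 1), (18, 10), (19, 2), (20, 8), (22, 3), (23, 3), (24, 0), (26, 4)] -> pick v7 -> 8
Read results in order: ['8', '8', '5', '8', '8', '10', '6', '8', '3', '5', '8']
NONE count = 0

Answer: 0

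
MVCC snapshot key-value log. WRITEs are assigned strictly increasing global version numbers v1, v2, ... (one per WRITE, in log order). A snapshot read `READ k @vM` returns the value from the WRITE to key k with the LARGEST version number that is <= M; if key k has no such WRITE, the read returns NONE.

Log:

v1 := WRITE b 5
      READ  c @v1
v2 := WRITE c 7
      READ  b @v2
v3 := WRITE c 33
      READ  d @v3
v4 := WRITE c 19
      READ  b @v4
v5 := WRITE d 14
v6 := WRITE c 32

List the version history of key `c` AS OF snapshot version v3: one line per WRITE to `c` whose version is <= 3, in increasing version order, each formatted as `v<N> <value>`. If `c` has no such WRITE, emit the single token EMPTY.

Scan writes for key=c with version <= 3:
  v1 WRITE b 5 -> skip
  v2 WRITE c 7 -> keep
  v3 WRITE c 33 -> keep
  v4 WRITE c 19 -> drop (> snap)
  v5 WRITE d 14 -> skip
  v6 WRITE c 32 -> drop (> snap)
Collected: [(2, 7), (3, 33)]

Answer: v2 7
v3 33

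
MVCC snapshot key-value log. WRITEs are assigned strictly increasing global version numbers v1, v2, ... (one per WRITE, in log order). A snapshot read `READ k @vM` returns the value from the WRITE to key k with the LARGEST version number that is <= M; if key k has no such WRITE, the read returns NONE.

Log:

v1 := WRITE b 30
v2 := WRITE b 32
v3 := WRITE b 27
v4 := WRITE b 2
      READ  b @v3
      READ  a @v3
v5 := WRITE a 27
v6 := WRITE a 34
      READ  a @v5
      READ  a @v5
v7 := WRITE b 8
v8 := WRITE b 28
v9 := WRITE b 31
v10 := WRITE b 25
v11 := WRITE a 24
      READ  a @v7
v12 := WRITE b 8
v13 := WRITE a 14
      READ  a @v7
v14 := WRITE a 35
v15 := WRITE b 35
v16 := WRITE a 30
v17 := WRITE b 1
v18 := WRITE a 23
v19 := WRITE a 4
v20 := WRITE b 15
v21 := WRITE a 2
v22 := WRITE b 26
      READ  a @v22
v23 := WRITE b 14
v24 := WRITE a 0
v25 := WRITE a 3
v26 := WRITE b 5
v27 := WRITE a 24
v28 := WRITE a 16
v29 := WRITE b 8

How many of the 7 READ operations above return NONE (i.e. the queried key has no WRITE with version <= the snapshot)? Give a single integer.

v1: WRITE b=30  (b history now [(1, 30)])
v2: WRITE b=32  (b history now [(1, 30), (2, 32)])
v3: WRITE b=27  (b history now [(1, 30), (2, 32), (3, 27)])
v4: WRITE b=2  (b history now [(1, 30), (2, 32), (3, 27), (4, 2)])
READ b @v3: history=[(1, 30), (2, 32), (3, 27), (4, 2)] -> pick v3 -> 27
READ a @v3: history=[] -> no version <= 3 -> NONE
v5: WRITE a=27  (a history now [(5, 27)])
v6: WRITE a=34  (a history now [(5, 27), (6, 34)])
READ a @v5: history=[(5, 27), (6, 34)] -> pick v5 -> 27
READ a @v5: history=[(5, 27), (6, 34)] -> pick v5 -> 27
v7: WRITE b=8  (b history now [(1, 30), (2, 32), (3, 27), (4, 2), (7, 8)])
v8: WRITE b=28  (b history now [(1, 30), (2, 32), (3, 27), (4, 2), (7, 8), (8, 28)])
v9: WRITE b=31  (b history now [(1, 30), (2, 32), (3, 27), (4, 2), (7, 8), (8, 28), (9, 31)])
v10: WRITE b=25  (b history now [(1, 30), (2, 32), (3, 27), (4, 2), (7, 8), (8, 28), (9, 31), (10, 25)])
v11: WRITE a=24  (a history now [(5, 27), (6, 34), (11, 24)])
READ a @v7: history=[(5, 27), (6, 34), (11, 24)] -> pick v6 -> 34
v12: WRITE b=8  (b history now [(1, 30), (2, 32), (3, 27), (4, 2), (7, 8), (8, 28), (9, 31), (10, 25), (12, 8)])
v13: WRITE a=14  (a history now [(5, 27), (6, 34), (11, 24), (13, 14)])
READ a @v7: history=[(5, 27), (6, 34), (11, 24), (13, 14)] -> pick v6 -> 34
v14: WRITE a=35  (a history now [(5, 27), (6, 34), (11, 24), (13, 14), (14, 35)])
v15: WRITE b=35  (b history now [(1, 30), (2, 32), (3, 27), (4, 2), (7, 8), (8, 28), (9, 31), (10, 25), (12, 8), (15, 35)])
v16: WRITE a=30  (a history now [(5, 27), (6, 34), (11, 24), (13, 14), (14, 35), (16, 30)])
v17: WRITE b=1  (b history now [(1, 30), (2, 32), (3, 27), (4, 2), (7, 8), (8, 28), (9, 31), (10, 25), (12, 8), (15, 35), (17, 1)])
v18: WRITE a=23  (a history now [(5, 27), (6, 34), (11, 24), (13, 14), (14, 35), (16, 30), (18, 23)])
v19: WRITE a=4  (a history now [(5, 27), (6, 34), (11, 24), (13, 14), (14, 35), (16, 30), (18, 23), (19, 4)])
v20: WRITE b=15  (b history now [(1, 30), (2, 32), (3, 27), (4, 2), (7, 8), (8, 28), (9, 31), (10, 25), (12, 8), (15, 35), (17, 1), (20, 15)])
v21: WRITE a=2  (a history now [(5, 27), (6, 34), (11, 24), (13, 14), (14, 35), (16, 30), (18, 23), (19, 4), (21, 2)])
v22: WRITE b=26  (b history now [(1, 30), (2, 32), (3, 27), (4, 2), (7, 8), (8, 28), (9, 31), (10, 25), (12, 8), (15, 35), (17, 1), (20, 15), (22, 26)])
READ a @v22: history=[(5, 27), (6, 34), (11, 24), (13, 14), (14, 35), (16, 30), (18, 23), (19, 4), (21, 2)] -> pick v21 -> 2
v23: WRITE b=14  (b history now [(1, 30), (2, 32), (3, 27), (4, 2), (7, 8), (8, 28), (9, 31), (10, 25), (12, 8), (15, 35), (17, 1), (20, 15), (22, 26), (23, 14)])
v24: WRITE a=0  (a history now [(5, 27), (6, 34), (11, 24), (13, 14), (14, 35), (16, 30), (18, 23), (19, 4), (21, 2), (24, 0)])
v25: WRITE a=3  (a history now [(5, 27), (6, 34), (11, 24), (13, 14), (14, 35), (16, 30), (18, 23), (19, 4), (21, 2), (24, 0), (25, 3)])
v26: WRITE b=5  (b history now [(1, 30), (2, 32), (3, 27), (4, 2), (7, 8), (8, 28), (9, 31), (10, 25), (12, 8), (15, 35), (17, 1), (20, 15), (22, 26), (23, 14), (26, 5)])
v27: WRITE a=24  (a history now [(5, 27), (6, 34), (11, 24), (13, 14), (14, 35), (16, 30), (18, 23), (19, 4), (21, 2), (24, 0), (25, 3), (27, 24)])
v28: WRITE a=16  (a history now [(5, 27), (6, 34), (11, 24), (13, 14), (14, 35), (16, 30), (18, 23), (19, 4), (21, 2), (24, 0), (25, 3), (27, 24), (28, 16)])
v29: WRITE b=8  (b history now [(1, 30), (2, 32), (3, 27), (4, 2), (7, 8), (8, 28), (9, 31), (10, 25), (12, 8), (15, 35), (17, 1), (20, 15), (22, 26), (23, 14), (26, 5), (29, 8)])
Read results in order: ['27', 'NONE', '27', '27', '34', '34', '2']
NONE count = 1

Answer: 1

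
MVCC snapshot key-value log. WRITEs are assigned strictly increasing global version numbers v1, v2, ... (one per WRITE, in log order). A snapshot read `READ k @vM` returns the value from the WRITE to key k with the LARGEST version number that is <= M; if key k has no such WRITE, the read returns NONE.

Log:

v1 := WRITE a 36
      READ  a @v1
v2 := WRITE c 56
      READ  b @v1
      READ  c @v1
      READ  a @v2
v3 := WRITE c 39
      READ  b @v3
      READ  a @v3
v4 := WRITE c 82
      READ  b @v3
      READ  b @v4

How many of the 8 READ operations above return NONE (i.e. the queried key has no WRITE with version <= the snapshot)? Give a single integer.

Answer: 5

Derivation:
v1: WRITE a=36  (a history now [(1, 36)])
READ a @v1: history=[(1, 36)] -> pick v1 -> 36
v2: WRITE c=56  (c history now [(2, 56)])
READ b @v1: history=[] -> no version <= 1 -> NONE
READ c @v1: history=[(2, 56)] -> no version <= 1 -> NONE
READ a @v2: history=[(1, 36)] -> pick v1 -> 36
v3: WRITE c=39  (c history now [(2, 56), (3, 39)])
READ b @v3: history=[] -> no version <= 3 -> NONE
READ a @v3: history=[(1, 36)] -> pick v1 -> 36
v4: WRITE c=82  (c history now [(2, 56), (3, 39), (4, 82)])
READ b @v3: history=[] -> no version <= 3 -> NONE
READ b @v4: history=[] -> no version <= 4 -> NONE
Read results in order: ['36', 'NONE', 'NONE', '36', 'NONE', '36', 'NONE', 'NONE']
NONE count = 5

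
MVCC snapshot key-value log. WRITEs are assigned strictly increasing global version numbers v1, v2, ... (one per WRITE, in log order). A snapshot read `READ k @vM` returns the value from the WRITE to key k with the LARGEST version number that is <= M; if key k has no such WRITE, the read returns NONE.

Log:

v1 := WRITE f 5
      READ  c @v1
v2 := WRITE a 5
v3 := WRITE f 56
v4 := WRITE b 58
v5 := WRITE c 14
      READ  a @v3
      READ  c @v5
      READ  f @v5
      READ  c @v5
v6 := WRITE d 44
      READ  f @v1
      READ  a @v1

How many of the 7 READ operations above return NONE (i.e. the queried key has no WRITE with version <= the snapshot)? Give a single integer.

Answer: 2

Derivation:
v1: WRITE f=5  (f history now [(1, 5)])
READ c @v1: history=[] -> no version <= 1 -> NONE
v2: WRITE a=5  (a history now [(2, 5)])
v3: WRITE f=56  (f history now [(1, 5), (3, 56)])
v4: WRITE b=58  (b history now [(4, 58)])
v5: WRITE c=14  (c history now [(5, 14)])
READ a @v3: history=[(2, 5)] -> pick v2 -> 5
READ c @v5: history=[(5, 14)] -> pick v5 -> 14
READ f @v5: history=[(1, 5), (3, 56)] -> pick v3 -> 56
READ c @v5: history=[(5, 14)] -> pick v5 -> 14
v6: WRITE d=44  (d history now [(6, 44)])
READ f @v1: history=[(1, 5), (3, 56)] -> pick v1 -> 5
READ a @v1: history=[(2, 5)] -> no version <= 1 -> NONE
Read results in order: ['NONE', '5', '14', '56', '14', '5', 'NONE']
NONE count = 2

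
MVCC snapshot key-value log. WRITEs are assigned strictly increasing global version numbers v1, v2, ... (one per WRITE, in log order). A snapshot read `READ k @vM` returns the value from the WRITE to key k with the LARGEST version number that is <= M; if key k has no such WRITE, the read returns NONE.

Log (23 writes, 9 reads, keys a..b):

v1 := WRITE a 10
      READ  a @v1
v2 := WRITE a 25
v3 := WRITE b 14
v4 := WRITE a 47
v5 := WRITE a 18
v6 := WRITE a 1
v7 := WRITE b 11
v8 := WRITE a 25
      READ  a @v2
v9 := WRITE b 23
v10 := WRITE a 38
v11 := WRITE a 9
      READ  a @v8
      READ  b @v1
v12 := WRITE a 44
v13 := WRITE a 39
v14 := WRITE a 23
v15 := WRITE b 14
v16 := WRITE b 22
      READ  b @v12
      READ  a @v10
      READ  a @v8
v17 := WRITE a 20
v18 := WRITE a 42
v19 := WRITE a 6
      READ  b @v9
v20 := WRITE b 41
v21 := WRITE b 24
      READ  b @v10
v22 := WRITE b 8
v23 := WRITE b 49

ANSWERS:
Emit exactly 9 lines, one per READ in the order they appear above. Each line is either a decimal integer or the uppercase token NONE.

v1: WRITE a=10  (a history now [(1, 10)])
READ a @v1: history=[(1, 10)] -> pick v1 -> 10
v2: WRITE a=25  (a history now [(1, 10), (2, 25)])
v3: WRITE b=14  (b history now [(3, 14)])
v4: WRITE a=47  (a history now [(1, 10), (2, 25), (4, 47)])
v5: WRITE a=18  (a history now [(1, 10), (2, 25), (4, 47), (5, 18)])
v6: WRITE a=1  (a history now [(1, 10), (2, 25), (4, 47), (5, 18), (6, 1)])
v7: WRITE b=11  (b history now [(3, 14), (7, 11)])
v8: WRITE a=25  (a history now [(1, 10), (2, 25), (4, 47), (5, 18), (6, 1), (8, 25)])
READ a @v2: history=[(1, 10), (2, 25), (4, 47), (5, 18), (6, 1), (8, 25)] -> pick v2 -> 25
v9: WRITE b=23  (b history now [(3, 14), (7, 11), (9, 23)])
v10: WRITE a=38  (a history now [(1, 10), (2, 25), (4, 47), (5, 18), (6, 1), (8, 25), (10, 38)])
v11: WRITE a=9  (a history now [(1, 10), (2, 25), (4, 47), (5, 18), (6, 1), (8, 25), (10, 38), (11, 9)])
READ a @v8: history=[(1, 10), (2, 25), (4, 47), (5, 18), (6, 1), (8, 25), (10, 38), (11, 9)] -> pick v8 -> 25
READ b @v1: history=[(3, 14), (7, 11), (9, 23)] -> no version <= 1 -> NONE
v12: WRITE a=44  (a history now [(1, 10), (2, 25), (4, 47), (5, 18), (6, 1), (8, 25), (10, 38), (11, 9), (12, 44)])
v13: WRITE a=39  (a history now [(1, 10), (2, 25), (4, 47), (5, 18), (6, 1), (8, 25), (10, 38), (11, 9), (12, 44), (13, 39)])
v14: WRITE a=23  (a history now [(1, 10), (2, 25), (4, 47), (5, 18), (6, 1), (8, 25), (10, 38), (11, 9), (12, 44), (13, 39), (14, 23)])
v15: WRITE b=14  (b history now [(3, 14), (7, 11), (9, 23), (15, 14)])
v16: WRITE b=22  (b history now [(3, 14), (7, 11), (9, 23), (15, 14), (16, 22)])
READ b @v12: history=[(3, 14), (7, 11), (9, 23), (15, 14), (16, 22)] -> pick v9 -> 23
READ a @v10: history=[(1, 10), (2, 25), (4, 47), (5, 18), (6, 1), (8, 25), (10, 38), (11, 9), (12, 44), (13, 39), (14, 23)] -> pick v10 -> 38
READ a @v8: history=[(1, 10), (2, 25), (4, 47), (5, 18), (6, 1), (8, 25), (10, 38), (11, 9), (12, 44), (13, 39), (14, 23)] -> pick v8 -> 25
v17: WRITE a=20  (a history now [(1, 10), (2, 25), (4, 47), (5, 18), (6, 1), (8, 25), (10, 38), (11, 9), (12, 44), (13, 39), (14, 23), (17, 20)])
v18: WRITE a=42  (a history now [(1, 10), (2, 25), (4, 47), (5, 18), (6, 1), (8, 25), (10, 38), (11, 9), (12, 44), (13, 39), (14, 23), (17, 20), (18, 42)])
v19: WRITE a=6  (a history now [(1, 10), (2, 25), (4, 47), (5, 18), (6, 1), (8, 25), (10, 38), (11, 9), (12, 44), (13, 39), (14, 23), (17, 20), (18, 42), (19, 6)])
READ b @v9: history=[(3, 14), (7, 11), (9, 23), (15, 14), (16, 22)] -> pick v9 -> 23
v20: WRITE b=41  (b history now [(3, 14), (7, 11), (9, 23), (15, 14), (16, 22), (20, 41)])
v21: WRITE b=24  (b history now [(3, 14), (7, 11), (9, 23), (15, 14), (16, 22), (20, 41), (21, 24)])
READ b @v10: history=[(3, 14), (7, 11), (9, 23), (15, 14), (16, 22), (20, 41), (21, 24)] -> pick v9 -> 23
v22: WRITE b=8  (b history now [(3, 14), (7, 11), (9, 23), (15, 14), (16, 22), (20, 41), (21, 24), (22, 8)])
v23: WRITE b=49  (b history now [(3, 14), (7, 11), (9, 23), (15, 14), (16, 22), (20, 41), (21, 24), (22, 8), (23, 49)])

Answer: 10
25
25
NONE
23
38
25
23
23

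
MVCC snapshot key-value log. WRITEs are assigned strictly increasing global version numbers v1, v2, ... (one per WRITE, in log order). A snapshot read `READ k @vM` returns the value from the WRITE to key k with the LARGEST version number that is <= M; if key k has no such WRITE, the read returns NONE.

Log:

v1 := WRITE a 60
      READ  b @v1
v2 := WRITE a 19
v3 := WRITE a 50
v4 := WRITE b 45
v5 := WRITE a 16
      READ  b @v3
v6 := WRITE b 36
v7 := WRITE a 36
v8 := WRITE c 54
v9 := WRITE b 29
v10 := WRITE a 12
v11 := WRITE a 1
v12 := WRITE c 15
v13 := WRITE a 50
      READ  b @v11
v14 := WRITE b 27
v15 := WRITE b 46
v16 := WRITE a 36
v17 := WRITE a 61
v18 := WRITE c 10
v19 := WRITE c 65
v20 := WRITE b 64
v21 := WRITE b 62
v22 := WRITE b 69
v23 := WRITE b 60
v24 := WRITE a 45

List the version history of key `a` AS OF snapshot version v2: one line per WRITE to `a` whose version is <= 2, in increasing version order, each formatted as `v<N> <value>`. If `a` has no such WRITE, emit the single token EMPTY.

Scan writes for key=a with version <= 2:
  v1 WRITE a 60 -> keep
  v2 WRITE a 19 -> keep
  v3 WRITE a 50 -> drop (> snap)
  v4 WRITE b 45 -> skip
  v5 WRITE a 16 -> drop (> snap)
  v6 WRITE b 36 -> skip
  v7 WRITE a 36 -> drop (> snap)
  v8 WRITE c 54 -> skip
  v9 WRITE b 29 -> skip
  v10 WRITE a 12 -> drop (> snap)
  v11 WRITE a 1 -> drop (> snap)
  v12 WRITE c 15 -> skip
  v13 WRITE a 50 -> drop (> snap)
  v14 WRITE b 27 -> skip
  v15 WRITE b 46 -> skip
  v16 WRITE a 36 -> drop (> snap)
  v17 WRITE a 61 -> drop (> snap)
  v18 WRITE c 10 -> skip
  v19 WRITE c 65 -> skip
  v20 WRITE b 64 -> skip
  v21 WRITE b 62 -> skip
  v22 WRITE b 69 -> skip
  v23 WRITE b 60 -> skip
  v24 WRITE a 45 -> drop (> snap)
Collected: [(1, 60), (2, 19)]

Answer: v1 60
v2 19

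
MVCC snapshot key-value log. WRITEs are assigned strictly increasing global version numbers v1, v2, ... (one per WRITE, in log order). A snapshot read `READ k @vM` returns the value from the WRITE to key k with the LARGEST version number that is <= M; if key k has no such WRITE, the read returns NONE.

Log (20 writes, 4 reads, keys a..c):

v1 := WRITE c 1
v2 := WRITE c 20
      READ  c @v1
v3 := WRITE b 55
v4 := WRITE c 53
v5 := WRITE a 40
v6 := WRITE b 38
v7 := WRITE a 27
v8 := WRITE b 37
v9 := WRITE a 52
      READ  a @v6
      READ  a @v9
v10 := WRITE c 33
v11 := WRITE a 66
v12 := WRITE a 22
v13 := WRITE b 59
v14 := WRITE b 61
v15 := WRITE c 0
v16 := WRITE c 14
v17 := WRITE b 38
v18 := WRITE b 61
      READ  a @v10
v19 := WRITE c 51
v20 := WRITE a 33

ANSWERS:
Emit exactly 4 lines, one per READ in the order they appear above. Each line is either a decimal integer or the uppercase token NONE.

v1: WRITE c=1  (c history now [(1, 1)])
v2: WRITE c=20  (c history now [(1, 1), (2, 20)])
READ c @v1: history=[(1, 1), (2, 20)] -> pick v1 -> 1
v3: WRITE b=55  (b history now [(3, 55)])
v4: WRITE c=53  (c history now [(1, 1), (2, 20), (4, 53)])
v5: WRITE a=40  (a history now [(5, 40)])
v6: WRITE b=38  (b history now [(3, 55), (6, 38)])
v7: WRITE a=27  (a history now [(5, 40), (7, 27)])
v8: WRITE b=37  (b history now [(3, 55), (6, 38), (8, 37)])
v9: WRITE a=52  (a history now [(5, 40), (7, 27), (9, 52)])
READ a @v6: history=[(5, 40), (7, 27), (9, 52)] -> pick v5 -> 40
READ a @v9: history=[(5, 40), (7, 27), (9, 52)] -> pick v9 -> 52
v10: WRITE c=33  (c history now [(1, 1), (2, 20), (4, 53), (10, 33)])
v11: WRITE a=66  (a history now [(5, 40), (7, 27), (9, 52), (11, 66)])
v12: WRITE a=22  (a history now [(5, 40), (7, 27), (9, 52), (11, 66), (12, 22)])
v13: WRITE b=59  (b history now [(3, 55), (6, 38), (8, 37), (13, 59)])
v14: WRITE b=61  (b history now [(3, 55), (6, 38), (8, 37), (13, 59), (14, 61)])
v15: WRITE c=0  (c history now [(1, 1), (2, 20), (4, 53), (10, 33), (15, 0)])
v16: WRITE c=14  (c history now [(1, 1), (2, 20), (4, 53), (10, 33), (15, 0), (16, 14)])
v17: WRITE b=38  (b history now [(3, 55), (6, 38), (8, 37), (13, 59), (14, 61), (17, 38)])
v18: WRITE b=61  (b history now [(3, 55), (6, 38), (8, 37), (13, 59), (14, 61), (17, 38), (18, 61)])
READ a @v10: history=[(5, 40), (7, 27), (9, 52), (11, 66), (12, 22)] -> pick v9 -> 52
v19: WRITE c=51  (c history now [(1, 1), (2, 20), (4, 53), (10, 33), (15, 0), (16, 14), (19, 51)])
v20: WRITE a=33  (a history now [(5, 40), (7, 27), (9, 52), (11, 66), (12, 22), (20, 33)])

Answer: 1
40
52
52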